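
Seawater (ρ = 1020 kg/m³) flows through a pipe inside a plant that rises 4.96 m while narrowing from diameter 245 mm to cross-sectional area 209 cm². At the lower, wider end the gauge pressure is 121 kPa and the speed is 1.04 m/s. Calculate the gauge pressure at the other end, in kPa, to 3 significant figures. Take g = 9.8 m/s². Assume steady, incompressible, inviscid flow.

P₂ ≈ 69.2 kPa

Continuity gives A₁v₁ = A₂v₂, so v₂ = (471 cm²)/(209 cm²) × 1.04 m/s = 2.35 m/s.
Applying Bernoulli between the two ends and solving for P₂: P₂ = P₁ + ½ρ(v₁² − v₂²) − ρgΔh.
P₂ = 121000 + ½·1020·(1.04² − 2.35²) − 1020·9.8·(+4.96) = 121000 + (-2260) − (49600) = 69200 Pa.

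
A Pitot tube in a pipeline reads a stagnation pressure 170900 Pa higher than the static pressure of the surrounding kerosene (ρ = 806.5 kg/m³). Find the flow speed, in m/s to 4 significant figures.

20.59 m/s

At the stagnation point the flow is brought to rest, so Bernoulli gives P_stag − P_static = ½ρv².
v = √(2ΔP/ρ) = √(2·170900/806.5) = 20.59 m/s.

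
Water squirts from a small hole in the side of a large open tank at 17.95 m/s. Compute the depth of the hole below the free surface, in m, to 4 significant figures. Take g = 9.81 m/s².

For a small hole in a large open tank, ½v² = gh, giving h = v²/(2g).
h = 17.95²/(2·9.81) = 322.2/19.62 = 16.42 m.

16.42 m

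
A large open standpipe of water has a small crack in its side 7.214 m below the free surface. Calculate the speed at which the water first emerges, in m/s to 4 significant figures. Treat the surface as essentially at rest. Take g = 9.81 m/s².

11.90 m/s

Bernoulli from surface to hole (P equal, v_surface ≈ 0): v = √(2gh) = √(2×9.81×7.214) = 11.90 m/s.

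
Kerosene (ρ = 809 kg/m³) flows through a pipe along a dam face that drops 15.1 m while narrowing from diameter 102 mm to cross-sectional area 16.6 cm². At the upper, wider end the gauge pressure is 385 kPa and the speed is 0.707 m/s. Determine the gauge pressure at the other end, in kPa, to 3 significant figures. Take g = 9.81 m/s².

The volume flow rate is constant, so v₂ = (A₁/A₂)v₁ = (81.7/16.6)·0.707 = 3.48 m/s.
Applying Bernoulli between the two ends and solving for P₂: P₂ = P₁ + ½ρ(v₁² − v₂²) − ρgΔh.
P₂ = 385000 + ½·809·(0.707² − 3.48²) − 809·9.81·(−15.1) = 385000 + (-4700) − (-120000) = 500000 Pa.

P₂ ≈ 500 kPa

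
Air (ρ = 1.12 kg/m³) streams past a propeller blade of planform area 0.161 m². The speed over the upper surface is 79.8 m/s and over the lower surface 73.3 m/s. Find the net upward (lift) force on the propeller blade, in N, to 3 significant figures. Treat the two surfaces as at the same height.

From P + ½ρv² = const at equal height, P_low − P_up = ½ρ(v_up² − v_low²).
ΔP = ½·1.12·(79.8² − 73.3²) = 557 Pa.
Lift = ΔP · A = 557 × 0.161 = 89.7 N.

F ≈ 89.7 N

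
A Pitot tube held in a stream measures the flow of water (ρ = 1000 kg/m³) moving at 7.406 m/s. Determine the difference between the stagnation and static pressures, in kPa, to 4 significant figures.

Bernoulli between the free stream and the stagnation point: ½ρv² = P_stag − P_static.
ΔP = ½·1000·7.406² = 27420 Pa.

ΔP ≈ 27.42 kPa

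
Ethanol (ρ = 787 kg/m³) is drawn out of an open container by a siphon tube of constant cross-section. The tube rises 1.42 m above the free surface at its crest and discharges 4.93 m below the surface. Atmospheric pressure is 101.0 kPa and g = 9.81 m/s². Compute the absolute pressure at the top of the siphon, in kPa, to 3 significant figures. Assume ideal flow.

Bernoulli surface→outlet gives ½v² = g·h_out, so v = √(2·9.81·4.93) = 9.83 m/s.
Continuity keeps v the same throughout the tube; from surface to crest, P_atm + 0 = P_top + ½ρv² + ρg·h_top.
P_top = 101000 − ½·787·9.83² − 787·9.81·1.42 = 52000 Pa.

P_top ≈ 52.0 kPa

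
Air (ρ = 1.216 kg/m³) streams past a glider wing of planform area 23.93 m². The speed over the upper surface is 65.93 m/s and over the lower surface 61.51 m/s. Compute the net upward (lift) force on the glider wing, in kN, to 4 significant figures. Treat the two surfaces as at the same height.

From P + ½ρv² = const at equal height, P_low − P_up = ½ρ(v_up² − v_low²).
ΔP = ½·1.216·(65.93² − 61.51²) = 342.5 Pa.
Lift = ΔP · A = 342.5 × 23.93 = 8195 N.

F ≈ 8.195 kN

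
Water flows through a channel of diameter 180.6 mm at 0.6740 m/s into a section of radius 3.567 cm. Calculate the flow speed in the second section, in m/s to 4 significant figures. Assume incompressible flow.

The volume flow rate is constant, so v₂ = (A₁/A₂)v₁ = (256.2/39.97)·0.6740 = 4.319 m/s.

v₂ = 4.319 m/s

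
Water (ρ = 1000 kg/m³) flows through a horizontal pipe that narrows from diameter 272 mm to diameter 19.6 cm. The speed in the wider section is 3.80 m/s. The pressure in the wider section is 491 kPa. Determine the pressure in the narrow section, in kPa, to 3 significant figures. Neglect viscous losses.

Mass conservation (A₁v₁ = A₂v₂) gives v₂ = 3.80 × 581/302 = 7.32 m/s.
With no height change, Bernoulli's equation is P₁ + ½ρv₁² = P₂ + ½ρv₂².
P₂ = P₁ − ½ρ(v₂² − v₁²) = 491000 − ½·1000·(7.32² − 3.80²) = 491000 − 19600 = 471000 Pa.

P₂ ≈ 471 kPa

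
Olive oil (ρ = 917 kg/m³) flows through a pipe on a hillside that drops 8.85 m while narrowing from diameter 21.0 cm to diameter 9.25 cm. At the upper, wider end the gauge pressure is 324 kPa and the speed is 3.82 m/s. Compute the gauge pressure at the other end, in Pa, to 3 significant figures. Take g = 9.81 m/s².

P₂ = 233000 Pa

By continuity, v₂ = v₁·A₁/A₂ = 3.82·(346/67.2) = 19.7 m/s.
Bernoulli: P₁ + ½ρv₁² + ρg h₁ = P₂ + ½ρv₂² + ρg h₂, so P₂ = P₁ + ½ρ(v₁² − v₂²) − ρg(h₂ − h₁).
P₂ = 324000 + ½·917·(3.82² − 19.7²) − 917·9.81·(−8.85) = 324000 + (-171000) − (-79600) = 233000 Pa.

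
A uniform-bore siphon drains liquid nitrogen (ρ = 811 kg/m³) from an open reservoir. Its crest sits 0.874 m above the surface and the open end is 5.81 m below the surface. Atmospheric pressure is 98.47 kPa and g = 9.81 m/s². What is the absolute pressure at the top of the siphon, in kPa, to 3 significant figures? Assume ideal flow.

Bernoulli surface→outlet gives ½v² = g·h_out, so v = √(2·9.81·5.81) = 10.7 m/s.
The bore is uniform, so the speed at the crest is the same v. Bernoulli surface→crest: P_atm = P_top + ½ρv² + ρg·h_top.
P_top = 98470 − ½·811·10.7² − 811·9.81·0.874 = 45300 Pa.

P_top ≈ 45.3 kPa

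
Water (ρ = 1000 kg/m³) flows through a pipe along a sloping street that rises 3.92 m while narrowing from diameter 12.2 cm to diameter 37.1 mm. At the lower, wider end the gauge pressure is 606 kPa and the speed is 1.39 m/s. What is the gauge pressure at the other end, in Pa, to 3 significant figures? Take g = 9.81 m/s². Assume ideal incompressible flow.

Mass conservation (A₁v₁ = A₂v₂) gives v₂ = 1.39 × 117/10.8 = 15.0 m/s.
Applying Bernoulli between the two ends and solving for P₂: P₂ = P₁ + ½ρ(v₁² − v₂²) − ρgΔh.
P₂ = 606000 + ½·1000·(1.39² − 15.0²) − 1000·9.81·(+3.92) = 606000 + (-112000) − (38500) = 456000 Pa.

P₂ = 456000 Pa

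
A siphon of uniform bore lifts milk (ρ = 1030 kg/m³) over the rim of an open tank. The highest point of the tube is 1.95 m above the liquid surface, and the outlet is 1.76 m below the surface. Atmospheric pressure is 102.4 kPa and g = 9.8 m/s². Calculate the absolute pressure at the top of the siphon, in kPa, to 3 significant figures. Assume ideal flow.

65.0 kPa

Bernoulli surface→outlet gives ½v² = g·h_out, so v = √(2·9.8·1.76) = 5.87 m/s.
Continuity keeps v the same throughout the tube; from surface to crest, P_atm + 0 = P_top + ½ρv² + ρg·h_top.
P_top = 102400 − ½·1030·5.87² − 1030·9.8·1.95 = 65000 Pa.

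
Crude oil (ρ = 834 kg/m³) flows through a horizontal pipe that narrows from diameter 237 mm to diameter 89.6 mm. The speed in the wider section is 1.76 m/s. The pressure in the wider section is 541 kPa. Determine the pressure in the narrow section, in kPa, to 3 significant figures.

The volume flow rate is constant, so v₂ = (A₁/A₂)v₁ = (441/63.1)·1.76 = 12.3 m/s.
With no height change, Bernoulli's equation is P₁ + ½ρv₁² = P₂ + ½ρv₂².
P₂ = P₁ − ½ρ(v₂² − v₁²) = 541000 − ½·834·(12.3² − 1.76²) = 541000 − 61900 = 479000 Pa.

P₂ = 479 kPa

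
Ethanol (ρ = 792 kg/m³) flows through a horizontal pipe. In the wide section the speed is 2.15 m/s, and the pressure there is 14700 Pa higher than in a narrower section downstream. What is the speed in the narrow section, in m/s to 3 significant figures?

v₂ = 6.46 m/s

Horizontal Bernoulli: P₁ + ½ρv₁² = P₂ + ½ρv₂², so v₂² = v₁² + 2(P₁ − P₂)/ρ.
v₂ = √(2.15² + 2·14700/792) = √(4.62 + 37.1) = 6.46 m/s.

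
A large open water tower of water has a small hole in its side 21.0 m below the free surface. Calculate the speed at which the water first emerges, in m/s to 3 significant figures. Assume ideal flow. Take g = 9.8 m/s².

v ≈ 20.3 m/s

Torricelli's result v = √(2gh) gives v = √(2·9.8·21.0) = 20.3 m/s.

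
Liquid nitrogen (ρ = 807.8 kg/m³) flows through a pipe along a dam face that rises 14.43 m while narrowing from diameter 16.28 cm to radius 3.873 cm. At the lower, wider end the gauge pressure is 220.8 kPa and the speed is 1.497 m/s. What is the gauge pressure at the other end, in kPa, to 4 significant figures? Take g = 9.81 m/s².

The volume flow rate is constant, so v₂ = (A₁/A₂)v₁ = (208.2/47.12)·1.497 = 6.613 m/s.
Energy conservation along the streamline gives P₂ = P₁ − ½ρ(v₂² − v₁²) − ρg(h₂ − h₁).
P₂ = 220800 + ½·807.8·(1.497² − 6.613²) − 807.8·9.81·(+14.43) = 220800 + (-16760) − (114400) = 89690 Pa.

P₂ ≈ 89.69 kPa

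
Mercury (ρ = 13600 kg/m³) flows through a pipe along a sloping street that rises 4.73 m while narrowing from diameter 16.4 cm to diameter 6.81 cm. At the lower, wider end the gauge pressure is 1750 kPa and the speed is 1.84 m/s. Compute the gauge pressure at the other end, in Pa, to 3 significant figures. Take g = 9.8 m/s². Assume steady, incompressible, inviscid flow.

P₂ ≈ 368000 Pa

The volume flow rate is constant, so v₂ = (A₁/A₂)v₁ = (211/36.4)·1.84 = 10.7 m/s.
Energy conservation along the streamline gives P₂ = P₁ − ½ρ(v₂² − v₁²) − ρg(h₂ − h₁).
P₂ = 1750000 + ½·13600·(1.84² − 10.7²) − 13600·9.8·(+4.73) = 1750000 + (-751000) − (630000) = 368000 Pa.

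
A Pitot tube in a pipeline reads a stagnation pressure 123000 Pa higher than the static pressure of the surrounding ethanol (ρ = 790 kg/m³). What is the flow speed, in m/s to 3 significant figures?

v ≈ 17.6 m/s

Bernoulli between the free stream and the stagnation point: ½ρv² = P_stag − P_static.
v = √(2ΔP/ρ) = √(2·123000/790) = 17.6 m/s.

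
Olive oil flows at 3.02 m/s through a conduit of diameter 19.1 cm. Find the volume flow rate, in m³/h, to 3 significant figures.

Q ≈ 312 m³/h

Q = A·v = 0.0287 m² × 3.02 m/s = 0.0865 m³/s.
Converting: 0.0865 m³/s × 3600 = 312 m³/h.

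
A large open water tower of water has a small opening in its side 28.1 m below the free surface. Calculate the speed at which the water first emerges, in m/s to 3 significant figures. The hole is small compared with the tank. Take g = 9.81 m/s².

v ≈ 23.5 m/s

Torricelli's result v = √(2gh) gives v = √(2·9.81·28.1) = 23.5 m/s.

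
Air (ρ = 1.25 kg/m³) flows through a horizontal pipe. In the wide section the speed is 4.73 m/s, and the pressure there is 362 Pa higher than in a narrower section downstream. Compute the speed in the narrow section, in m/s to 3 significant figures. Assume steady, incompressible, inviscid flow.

v₂ ≈ 24.5 m/s

Along the level pipe P + ½ρv² is conserved, hence v₂² = v₁² + 2(P₁ − P₂)/ρ.
v₂ = √(4.73² + 2·362/1.25) = √(22.4 + 579) = 24.5 m/s.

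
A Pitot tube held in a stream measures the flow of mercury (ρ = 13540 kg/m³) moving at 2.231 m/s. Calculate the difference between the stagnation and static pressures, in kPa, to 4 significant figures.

ΔP = 33.70 kPa

At the stagnation point the flow is brought to rest, so Bernoulli gives P_stag − P_static = ½ρv².
ΔP = ½·13540·2.231² = 33700 Pa.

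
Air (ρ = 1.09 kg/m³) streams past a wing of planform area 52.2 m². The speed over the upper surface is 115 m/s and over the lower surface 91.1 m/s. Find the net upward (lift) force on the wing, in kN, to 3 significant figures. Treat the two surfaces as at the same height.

The faster flow above has the lower pressure; Bernoulli (same height) gives ΔP = ½ρ(v_up² − v_low²).
ΔP = ½·1.09·(115² − 91.1²) = 2680 Pa.
Lift = ΔP · A = 2680 × 52.2 = 140000 N.

F ≈ 140 kN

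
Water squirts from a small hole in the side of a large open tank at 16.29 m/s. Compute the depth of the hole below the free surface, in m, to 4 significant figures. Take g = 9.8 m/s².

h = 13.54 m

Torricelli: v = √(2gh), so h = v²/(2g).
h = 16.29²/(2·9.8) = 265.4/19.60 = 13.54 m.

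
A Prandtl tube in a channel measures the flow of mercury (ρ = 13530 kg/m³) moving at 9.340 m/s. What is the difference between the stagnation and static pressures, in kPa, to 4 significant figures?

590.1 kPa

Bernoulli between the free stream and the stagnation point: ½ρv² = P_stag − P_static.
ΔP = ½·13530·9.340² = 590100 Pa.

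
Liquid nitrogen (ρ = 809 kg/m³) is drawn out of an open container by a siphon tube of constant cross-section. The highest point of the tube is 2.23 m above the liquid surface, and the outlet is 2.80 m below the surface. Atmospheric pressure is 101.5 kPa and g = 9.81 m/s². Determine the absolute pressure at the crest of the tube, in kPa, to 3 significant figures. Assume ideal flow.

P_top ≈ 61.6 kPa

From the surface to the outlet (both open to atmosphere, surface at rest): v = √(2g·h_out) = √(2·9.81·2.80) = 7.41 m/s.
The bore is uniform, so the speed at the crest is the same v. Bernoulli surface→crest: P_atm = P_top + ½ρv² + ρg·h_top.
P_top = 101500 − ½·809·7.41² − 809·9.81·2.23 = 61600 Pa.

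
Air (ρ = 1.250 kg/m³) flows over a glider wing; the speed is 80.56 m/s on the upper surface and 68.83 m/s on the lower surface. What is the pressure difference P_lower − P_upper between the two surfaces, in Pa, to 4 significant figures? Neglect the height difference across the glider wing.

1095 Pa

Bernoulli (same height): P_lower − P_upper = ½ρ(v_upper² − v_lower²).
ΔP = ½·1.250·(80.56² − 68.83²) = 1095 Pa.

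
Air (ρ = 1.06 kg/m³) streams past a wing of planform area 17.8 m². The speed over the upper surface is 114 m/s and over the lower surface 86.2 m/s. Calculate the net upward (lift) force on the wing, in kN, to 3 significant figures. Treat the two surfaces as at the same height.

F ≈ 52.5 kN

From P + ½ρv² = const at equal height, P_low − P_up = ½ρ(v_up² − v_low²).
ΔP = ½·1.06·(114² − 86.2²) = 2950 Pa.
Lift = ΔP · A = 2950 × 17.8 = 52500 N.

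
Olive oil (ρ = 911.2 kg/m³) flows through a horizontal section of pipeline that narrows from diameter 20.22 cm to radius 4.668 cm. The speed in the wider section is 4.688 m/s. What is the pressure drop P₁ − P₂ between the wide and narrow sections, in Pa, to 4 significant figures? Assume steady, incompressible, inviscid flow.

ΔP ≈ 210300 Pa

Continuity gives A₁v₁ = A₂v₂, so v₂ = (321.1 cm²)/(68.46 cm²) × 4.688 m/s = 21.99 m/s.
With no height change, Bernoulli's equation is P₁ + ½ρv₁² = P₂ + ½ρv₂².
P₁ − P₂ = ½·911.2·(21.99² − 4.688²) = ½·911.2·461.6 = 210300 Pa.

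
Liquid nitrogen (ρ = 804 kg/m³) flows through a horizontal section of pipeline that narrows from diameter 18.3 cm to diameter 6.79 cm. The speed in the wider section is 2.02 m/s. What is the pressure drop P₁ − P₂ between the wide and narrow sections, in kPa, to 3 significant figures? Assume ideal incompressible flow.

Mass conservation (A₁v₁ = A₂v₂) gives v₂ = 2.02 × 263/36.2 = 14.7 m/s.
With no height change, Bernoulli's equation is P₁ + ½ρv₁² = P₂ + ½ρv₂².
P₁ − P₂ = ½·804·(14.7² − 2.02²) = ½·804·211 = 84900 Pa.

ΔP ≈ 84.9 kPa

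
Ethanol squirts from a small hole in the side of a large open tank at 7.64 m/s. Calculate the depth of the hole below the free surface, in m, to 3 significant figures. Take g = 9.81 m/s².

For a small hole in a large open tank, ½v² = gh, giving h = v²/(2g).
h = 7.64²/(2·9.81) = 58.4/19.62 = 2.98 m.

h ≈ 2.98 m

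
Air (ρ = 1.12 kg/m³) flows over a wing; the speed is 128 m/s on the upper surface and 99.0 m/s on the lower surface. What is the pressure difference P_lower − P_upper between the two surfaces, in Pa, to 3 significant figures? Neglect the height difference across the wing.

The pressure is lower where the speed is higher: ΔP = ½ρ(v_up² − v_low²).
ΔP = ½·1.12·(128² − 99.0²) = 3690 Pa.

ΔP = 3690 Pa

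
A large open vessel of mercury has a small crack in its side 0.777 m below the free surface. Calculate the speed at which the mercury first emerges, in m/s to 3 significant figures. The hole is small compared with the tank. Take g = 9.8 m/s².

v ≈ 3.90 m/s

Torricelli's result v = √(2gh) gives v = √(2·9.8·0.777) = 3.90 m/s.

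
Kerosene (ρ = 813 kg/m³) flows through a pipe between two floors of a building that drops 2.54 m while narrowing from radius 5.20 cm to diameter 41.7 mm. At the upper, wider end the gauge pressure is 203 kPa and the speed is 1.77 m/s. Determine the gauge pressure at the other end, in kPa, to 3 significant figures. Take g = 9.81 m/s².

Continuity gives A₁v₁ = A₂v₂, so v₂ = (84.9 cm²)/(13.7 cm²) × 1.77 m/s = 11.0 m/s.
Bernoulli: P₁ + ½ρv₁² + ρg h₁ = P₂ + ½ρv₂² + ρg h₂, so P₂ = P₁ + ½ρ(v₁² − v₂²) − ρg(h₂ − h₁).
P₂ = 203000 + ½·813·(1.77² − 11.0²) − 813·9.81·(−2.54) = 203000 + (-48000) − (-20300) = 175000 Pa.

P₂ = 175 kPa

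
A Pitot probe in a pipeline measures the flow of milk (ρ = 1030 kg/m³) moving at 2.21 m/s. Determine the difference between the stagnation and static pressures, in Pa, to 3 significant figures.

ΔP = 2520 Pa

At the stagnation point the flow is brought to rest, so Bernoulli gives P_stag − P_static = ½ρv².
ΔP = ½·1030·2.21² = 2520 Pa.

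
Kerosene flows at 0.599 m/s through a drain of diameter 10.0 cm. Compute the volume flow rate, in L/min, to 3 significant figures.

Q ≈ 282 L/min

Q = A·v = 0.00785 m² × 0.599 m/s = 0.00470 m³/s.
Converting: 0.00470 m³/s × 60000 = 282 L/min.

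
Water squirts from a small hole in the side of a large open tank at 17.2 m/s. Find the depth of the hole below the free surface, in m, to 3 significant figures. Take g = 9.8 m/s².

Torricelli: v = √(2gh), so h = v²/(2g).
h = 17.2²/(2·9.8) = 296/19.60 = 15.1 m.

h ≈ 15.1 m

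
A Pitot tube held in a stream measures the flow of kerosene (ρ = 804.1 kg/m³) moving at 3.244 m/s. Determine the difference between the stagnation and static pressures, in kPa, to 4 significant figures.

Bernoulli between the free stream and the stagnation point: ½ρv² = P_stag − P_static.
ΔP = ½·804.1·3.244² = 4231 Pa.

ΔP ≈ 4.231 kPa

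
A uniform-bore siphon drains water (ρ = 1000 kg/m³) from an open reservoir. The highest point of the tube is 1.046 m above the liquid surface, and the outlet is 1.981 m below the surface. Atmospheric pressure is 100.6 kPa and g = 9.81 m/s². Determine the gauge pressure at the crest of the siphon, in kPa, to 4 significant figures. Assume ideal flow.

Bernoulli surface→outlet gives ½v² = g·h_out, so v = √(2·9.81·1.981) = 6.234 m/s.
Continuity keeps v the same throughout the tube; from surface to crest, P_atm + 0 = P_top + ½ρv² + ρg·h_top.
P_top = 100600 − ½·1000·6.234² − 1000·9.81·1.046 = 70910 Pa. So P_gauge = P_top − P_atm = -29690 Pa.

-29.69 kPa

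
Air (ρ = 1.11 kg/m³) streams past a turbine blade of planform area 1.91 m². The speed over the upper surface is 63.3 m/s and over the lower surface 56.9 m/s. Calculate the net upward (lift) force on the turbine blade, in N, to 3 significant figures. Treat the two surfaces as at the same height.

The faster flow above has the lower pressure; Bernoulli (same height) gives ΔP = ½ρ(v_up² − v_low²).
ΔP = ½·1.11·(63.3² − 56.9²) = 427 Pa.
Lift = ΔP · A = 427 × 1.91 = 815 N.

F = 815 N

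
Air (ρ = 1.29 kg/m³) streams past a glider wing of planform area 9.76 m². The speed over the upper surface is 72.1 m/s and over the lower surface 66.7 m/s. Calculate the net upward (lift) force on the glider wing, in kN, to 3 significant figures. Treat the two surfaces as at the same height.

F ≈ 4.72 kN

From P + ½ρv² = const at equal height, P_low − P_up = ½ρ(v_up² − v_low²).
ΔP = ½·1.29·(72.1² − 66.7²) = 483 Pa.
Lift = ΔP · A = 483 × 9.76 = 4720 N.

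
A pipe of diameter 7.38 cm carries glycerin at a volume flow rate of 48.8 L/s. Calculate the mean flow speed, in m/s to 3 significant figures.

Q = 48.8 L/s = 0.0488 m³/s.
v = Q/A = 0.0488 / 0.00428 = 11.4 m/s.

v ≈ 11.4 m/s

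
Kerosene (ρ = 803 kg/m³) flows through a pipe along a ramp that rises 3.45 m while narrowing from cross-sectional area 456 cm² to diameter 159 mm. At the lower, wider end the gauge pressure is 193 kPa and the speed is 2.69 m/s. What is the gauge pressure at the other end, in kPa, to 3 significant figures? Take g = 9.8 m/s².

By continuity, v₂ = v₁·A₁/A₂ = 2.69·(456/199) = 6.18 m/s.
Bernoulli: P₁ + ½ρv₁² + ρg h₁ = P₂ + ½ρv₂² + ρg h₂, so P₂ = P₁ + ½ρ(v₁² − v₂²) − ρg(h₂ − h₁).
P₂ = 193000 + ½·803·(2.69² − 6.18²) − 803·9.8·(+3.45) = 193000 + (-12400) − (27100) = 153000 Pa.

P₂ ≈ 153 kPa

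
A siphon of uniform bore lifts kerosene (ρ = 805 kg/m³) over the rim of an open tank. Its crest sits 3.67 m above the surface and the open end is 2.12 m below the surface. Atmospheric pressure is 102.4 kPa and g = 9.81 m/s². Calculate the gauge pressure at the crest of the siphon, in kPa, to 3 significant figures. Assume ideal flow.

P_gauge ≈ -45.7 kPa

Bernoulli surface→outlet gives ½v² = g·h_out, so v = √(2·9.81·2.12) = 6.45 m/s.
With constant cross-section the crest speed equals v; applying Bernoulli from the surface up to the crest, P_top = P_atm − ½ρv² − ρg·h_top.
P_top = 102400 − ½·805·6.45² − 805·9.81·3.67 = 56700 Pa. So P_gauge = P_top − P_atm = -45700 Pa.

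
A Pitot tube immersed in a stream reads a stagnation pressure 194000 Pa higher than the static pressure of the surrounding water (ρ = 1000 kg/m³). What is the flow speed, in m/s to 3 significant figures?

Bernoulli between the free stream and the stagnation point: ½ρv² = P_stag − P_static.
v = √(2ΔP/ρ) = √(2·194000/1000) = 19.7 m/s.

19.7 m/s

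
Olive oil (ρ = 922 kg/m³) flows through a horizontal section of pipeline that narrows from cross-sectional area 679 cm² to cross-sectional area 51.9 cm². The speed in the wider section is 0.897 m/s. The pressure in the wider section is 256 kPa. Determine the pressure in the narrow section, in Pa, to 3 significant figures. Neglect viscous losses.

P₂ ≈ 193000 Pa

By continuity, v₂ = v₁·A₁/A₂ = 0.897·(679/51.9) = 11.7 m/s.
Along the horizontal streamline, P + ½ρv² is constant.
P₂ = P₁ − ½ρ(v₂² − v₁²) = 256000 − ½·922·(11.7² − 0.897²) = 256000 − 63100 = 193000 Pa.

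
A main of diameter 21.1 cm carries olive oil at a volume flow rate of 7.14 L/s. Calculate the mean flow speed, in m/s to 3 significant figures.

Q = 7.14 L/s = 0.00714 m³/s.
v = Q/A = 0.00714 / 0.0350 = 0.204 m/s.

v ≈ 0.204 m/s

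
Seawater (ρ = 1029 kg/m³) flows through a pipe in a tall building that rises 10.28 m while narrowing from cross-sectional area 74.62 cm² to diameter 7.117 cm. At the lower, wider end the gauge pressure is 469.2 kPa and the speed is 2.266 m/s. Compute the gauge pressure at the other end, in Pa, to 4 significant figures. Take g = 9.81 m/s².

P₂ = 358800 Pa

Mass conservation (A₁v₁ = A₂v₂) gives v₂ = 2.266 × 74.62/39.78 = 4.250 m/s.
Energy conservation along the streamline gives P₂ = P₁ − ½ρ(v₂² − v₁²) − ρg(h₂ − h₁).
P₂ = 469200 + ½·1029·(2.266² − 4.250²) − 1029·9.81·(+10.28) = 469200 + (-6653) − (103800) = 358800 Pa.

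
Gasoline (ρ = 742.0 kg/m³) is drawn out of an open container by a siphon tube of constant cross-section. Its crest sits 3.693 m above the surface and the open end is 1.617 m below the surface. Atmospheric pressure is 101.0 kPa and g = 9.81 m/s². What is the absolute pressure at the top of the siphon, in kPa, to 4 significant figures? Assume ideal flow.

P_top ≈ 62.35 kPa

From the surface to the outlet (both open to atmosphere, surface at rest): v = √(2g·h_out) = √(2·9.81·1.617) = 5.633 m/s.
With constant cross-section the crest speed equals v; applying Bernoulli from the surface up to the crest, P_top = P_atm − ½ρv² − ρg·h_top.
P_top = 101000 − ½·742.0·5.633² − 742.0·9.81·3.693 = 62350 Pa.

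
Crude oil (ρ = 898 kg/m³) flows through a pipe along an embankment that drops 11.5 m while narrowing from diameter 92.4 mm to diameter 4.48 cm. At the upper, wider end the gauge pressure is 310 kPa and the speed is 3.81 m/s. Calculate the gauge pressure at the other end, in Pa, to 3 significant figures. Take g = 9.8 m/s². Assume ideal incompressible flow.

P₂ = 300000 Pa

Continuity gives A₁v₁ = A₂v₂, so v₂ = (67.1 cm²)/(15.8 cm²) × 3.81 m/s = 16.2 m/s.
Bernoulli: P₁ + ½ρv₁² + ρg h₁ = P₂ + ½ρv₂² + ρg h₂, so P₂ = P₁ + ½ρ(v₁² − v₂²) − ρg(h₂ − h₁).
P₂ = 310000 + ½·898·(3.81² − 16.2²) − 898·9.8·(−11.5) = 310000 + (-111000) − (-101000) = 300000 Pa.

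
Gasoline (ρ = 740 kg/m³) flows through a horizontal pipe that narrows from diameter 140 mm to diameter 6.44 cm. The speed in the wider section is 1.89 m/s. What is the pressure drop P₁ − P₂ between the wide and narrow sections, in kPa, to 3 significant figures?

The volume flow rate is constant, so v₂ = (A₁/A₂)v₁ = (154/32.6)·1.89 = 8.93 m/s.
With no height change, Bernoulli's equation is P₁ + ½ρv₁² = P₂ + ½ρv₂².
P₁ − P₂ = ½·740·(8.93² − 1.89²) = ½·740·76.2 = 28200 Pa.

ΔP ≈ 28.2 kPa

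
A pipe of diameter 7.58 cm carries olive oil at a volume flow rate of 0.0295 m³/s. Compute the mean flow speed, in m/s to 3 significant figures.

v ≈ 6.54 m/s

Q = 0.0295 m³/s = 0.0295 m³/s.
v = Q/A = 0.0295 / 0.00451 = 6.54 m/s.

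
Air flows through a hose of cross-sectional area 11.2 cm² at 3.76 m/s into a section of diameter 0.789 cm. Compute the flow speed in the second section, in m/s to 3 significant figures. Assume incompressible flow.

Continuity gives A₁v₁ = A₂v₂, so v₂ = (11.2 cm²)/(0.489 cm²) × 3.76 m/s = 86.1 m/s.

86.1 m/s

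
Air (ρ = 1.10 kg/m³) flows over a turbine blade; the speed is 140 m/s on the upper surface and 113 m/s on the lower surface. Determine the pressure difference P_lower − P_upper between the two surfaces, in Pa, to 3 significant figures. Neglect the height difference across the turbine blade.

Bernoulli (same height): P_lower − P_upper = ½ρ(v_upper² − v_lower²).
ΔP = ½·1.10·(140² − 113²) = 3760 Pa.

3760 Pa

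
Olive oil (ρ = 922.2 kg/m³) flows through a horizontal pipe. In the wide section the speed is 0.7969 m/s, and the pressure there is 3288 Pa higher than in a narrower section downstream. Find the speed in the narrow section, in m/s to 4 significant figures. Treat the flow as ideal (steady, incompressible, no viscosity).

2.787 m/s

With h₁ = h₂, rearranging Bernoulli gives v₂ = √(v₁² + 2ΔP/ρ).
v₂ = √(0.7969² + 2·3288/922.2) = √(0.6350 + 7.131) = 2.787 m/s.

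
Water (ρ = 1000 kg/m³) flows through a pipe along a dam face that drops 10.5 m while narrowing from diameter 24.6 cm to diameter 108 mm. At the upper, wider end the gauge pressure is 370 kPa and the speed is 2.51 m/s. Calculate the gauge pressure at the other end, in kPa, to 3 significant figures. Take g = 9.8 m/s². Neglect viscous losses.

P₂ = 391 kPa

Continuity gives A₁v₁ = A₂v₂, so v₂ = (475 cm²)/(91.6 cm²) × 2.51 m/s = 13.0 m/s.
Energy conservation along the streamline gives P₂ = P₁ − ½ρ(v₂² − v₁²) − ρg(h₂ − h₁).
P₂ = 370000 + ½·1000·(2.51² − 13.0²) − 1000·9.8·(−10.5) = 370000 + (-81600) − (-103000) = 391000 Pa.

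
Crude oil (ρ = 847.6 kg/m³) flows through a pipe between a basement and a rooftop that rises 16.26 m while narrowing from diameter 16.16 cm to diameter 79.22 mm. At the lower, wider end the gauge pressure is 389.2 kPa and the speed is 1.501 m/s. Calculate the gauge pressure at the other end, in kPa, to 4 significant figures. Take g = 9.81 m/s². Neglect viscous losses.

By continuity, v₂ = v₁·A₁/A₂ = 1.501·(205.1/49.29) = 6.246 m/s.
Applying Bernoulli between the two ends and solving for P₂: P₂ = P₁ + ½ρ(v₁² − v₂²) − ρgΔh.
P₂ = 389200 + ½·847.6·(1.501² − 6.246²) − 847.6·9.81·(+16.26) = 389200 + (-15580) − (135200) = 238400 Pa.

P₂ ≈ 238.4 kPa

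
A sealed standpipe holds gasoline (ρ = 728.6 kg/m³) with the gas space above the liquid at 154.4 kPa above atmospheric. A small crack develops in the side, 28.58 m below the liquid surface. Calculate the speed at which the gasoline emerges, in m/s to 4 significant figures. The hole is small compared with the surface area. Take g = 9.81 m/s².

Take point 1 at the surface (v₁ ≈ 0) and point 2 at the hole (at atmospheric pressure). Bernoulli: P₁ + ρg h = P_atm + ½ρv₂².
With P₁ − P_atm = 154400 Pa, v₂ = √(2gh + 2ΔP/ρ) = √(2·9.81·28.58 + 2·154400/728.6) = 31.38 m/s.

v ≈ 31.38 m/s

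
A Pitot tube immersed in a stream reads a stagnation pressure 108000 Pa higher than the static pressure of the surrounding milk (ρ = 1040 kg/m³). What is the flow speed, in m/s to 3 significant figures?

v ≈ 14.4 m/s

Bernoulli between the free stream and the stagnation point: ½ρv² = P_stag − P_static.
v = √(2ΔP/ρ) = √(2·108000/1040) = 14.4 m/s.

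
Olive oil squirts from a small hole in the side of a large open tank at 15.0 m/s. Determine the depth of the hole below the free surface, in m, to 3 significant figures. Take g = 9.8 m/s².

h ≈ 11.5 m

Torricelli: v = √(2gh), so h = v²/(2g).
h = 15.0²/(2·9.8) = 225/19.60 = 11.5 m.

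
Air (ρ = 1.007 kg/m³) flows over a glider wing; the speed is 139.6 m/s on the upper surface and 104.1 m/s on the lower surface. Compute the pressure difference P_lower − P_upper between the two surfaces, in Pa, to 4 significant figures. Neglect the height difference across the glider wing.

ΔP = 4356 Pa

The pressure is lower where the speed is higher: ΔP = ½ρ(v_up² − v_low²).
ΔP = ½·1.007·(139.6² − 104.1²) = 4356 Pa.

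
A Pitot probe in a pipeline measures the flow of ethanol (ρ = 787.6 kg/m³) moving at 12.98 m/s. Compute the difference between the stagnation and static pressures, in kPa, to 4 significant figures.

The dynamic pressure equals the rise in static pressure at the stagnation point: ΔP = ½ρv².
ΔP = ½·787.6·12.98² = 66350 Pa.

ΔP ≈ 66.35 kPa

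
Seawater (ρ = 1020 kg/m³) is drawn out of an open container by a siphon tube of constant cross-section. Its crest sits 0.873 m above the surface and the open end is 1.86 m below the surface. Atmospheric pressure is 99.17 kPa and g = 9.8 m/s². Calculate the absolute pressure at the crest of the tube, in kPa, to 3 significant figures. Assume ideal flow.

P_top ≈ 71.9 kPa

From the surface to the outlet (both open to atmosphere, surface at rest): v = √(2g·h_out) = √(2·9.8·1.86) = 6.04 m/s.
The bore is uniform, so the speed at the crest is the same v. Bernoulli surface→crest: P_atm = P_top + ½ρv² + ρg·h_top.
P_top = 99170 − ½·1020·6.04² − 1020·9.8·0.873 = 71900 Pa.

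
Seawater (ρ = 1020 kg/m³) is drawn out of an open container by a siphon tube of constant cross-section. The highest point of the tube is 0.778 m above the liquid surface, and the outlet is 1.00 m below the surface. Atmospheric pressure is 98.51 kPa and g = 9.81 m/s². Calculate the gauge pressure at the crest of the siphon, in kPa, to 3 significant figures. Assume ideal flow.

Bernoulli surface→outlet gives ½v² = g·h_out, so v = √(2·9.81·1.00) = 4.43 m/s.
The bore is uniform, so the speed at the crest is the same v. Bernoulli surface→crest: P_atm = P_top + ½ρv² + ρg·h_top.
P_top = 98510 − ½·1020·4.43² − 1020·9.81·0.778 = 80700 Pa. So P_gauge = P_top − P_atm = -17800 Pa.

P_gauge ≈ -17.8 kPa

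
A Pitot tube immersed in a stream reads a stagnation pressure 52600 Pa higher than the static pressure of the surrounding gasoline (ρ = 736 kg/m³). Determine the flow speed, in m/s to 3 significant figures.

The dynamic pressure equals the rise in static pressure at the stagnation point: ΔP = ½ρv².
v = √(2ΔP/ρ) = √(2·52600/736) = 12.0 m/s.

v ≈ 12.0 m/s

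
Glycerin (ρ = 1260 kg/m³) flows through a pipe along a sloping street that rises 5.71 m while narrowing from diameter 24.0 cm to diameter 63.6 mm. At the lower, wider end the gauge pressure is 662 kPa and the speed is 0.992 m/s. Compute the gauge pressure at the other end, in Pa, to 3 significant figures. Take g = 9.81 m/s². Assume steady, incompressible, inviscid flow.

By continuity, v₂ = v₁·A₁/A₂ = 0.992·(452/31.8) = 14.1 m/s.
Bernoulli: P₁ + ½ρv₁² + ρg h₁ = P₂ + ½ρv₂² + ρg h₂, so P₂ = P₁ + ½ρ(v₁² − v₂²) − ρg(h₂ − h₁).
P₂ = 662000 + ½·1260·(0.992² − 14.1²) − 1260·9.81·(+5.71) = 662000 + (-125000) − (70600) = 466000 Pa.

P₂ ≈ 466000 Pa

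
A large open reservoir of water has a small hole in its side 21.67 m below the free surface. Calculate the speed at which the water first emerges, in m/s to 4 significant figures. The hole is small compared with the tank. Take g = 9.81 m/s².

The surface is effectively still and both ends are open, so ½v² = gh and v = √(2·9.81·21.67) = 20.62 m/s.

v ≈ 20.62 m/s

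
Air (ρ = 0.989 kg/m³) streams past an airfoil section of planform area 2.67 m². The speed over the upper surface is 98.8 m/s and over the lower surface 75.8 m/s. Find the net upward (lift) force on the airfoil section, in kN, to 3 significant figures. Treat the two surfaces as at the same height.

From P + ½ρv² = const at equal height, P_low − P_up = ½ρ(v_up² − v_low²).
ΔP = ½·0.989·(98.8² − 75.8²) = 1990 Pa.
Lift = ΔP · A = 1990 × 2.67 = 5300 N.

5.30 kN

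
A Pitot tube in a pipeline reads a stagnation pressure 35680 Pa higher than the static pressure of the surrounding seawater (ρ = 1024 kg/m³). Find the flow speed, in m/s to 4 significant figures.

Bernoulli between the free stream and the stagnation point: ½ρv² = P_stag − P_static.
v = √(2ΔP/ρ) = √(2·35680/1024) = 8.348 m/s.

v ≈ 8.348 m/s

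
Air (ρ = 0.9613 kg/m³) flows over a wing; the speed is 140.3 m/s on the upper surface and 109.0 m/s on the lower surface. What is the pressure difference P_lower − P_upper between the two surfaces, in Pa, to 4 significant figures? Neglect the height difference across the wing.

With negligible Δh, P + ½ρv² is constant, so P_low − P_up = ½ρ(v_up² − v_low²).
ΔP = ½·0.9613·(140.3² − 109.0²) = 3751 Pa.

ΔP ≈ 3751 Pa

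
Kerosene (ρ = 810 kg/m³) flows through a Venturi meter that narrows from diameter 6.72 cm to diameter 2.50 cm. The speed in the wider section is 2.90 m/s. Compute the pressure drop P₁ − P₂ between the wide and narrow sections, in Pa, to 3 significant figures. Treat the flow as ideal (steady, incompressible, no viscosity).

By continuity, v₂ = v₁·A₁/A₂ = 2.90·(35.5/4.91) = 21.0 m/s.
Along the horizontal streamline, P + ½ρv² is constant.
P₁ − P₂ = ½·810·(21.0² − 2.90²) = ½·810·431 = 174000 Pa.

ΔP ≈ 174000 Pa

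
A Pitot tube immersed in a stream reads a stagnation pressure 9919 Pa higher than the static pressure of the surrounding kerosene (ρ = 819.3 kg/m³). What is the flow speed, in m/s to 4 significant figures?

v = 4.921 m/s

Bernoulli between the free stream and the stagnation point: ½ρv² = P_stag − P_static.
v = √(2ΔP/ρ) = √(2·9919/819.3) = 4.921 m/s.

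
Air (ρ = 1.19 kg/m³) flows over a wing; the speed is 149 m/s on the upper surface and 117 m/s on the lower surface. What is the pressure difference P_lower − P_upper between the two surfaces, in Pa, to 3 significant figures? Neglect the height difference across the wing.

With negligible Δh, P + ½ρv² is constant, so P_low − P_up = ½ρ(v_up² − v_low²).
ΔP = ½·1.19·(149² − 117²) = 5060 Pa.

5060 Pa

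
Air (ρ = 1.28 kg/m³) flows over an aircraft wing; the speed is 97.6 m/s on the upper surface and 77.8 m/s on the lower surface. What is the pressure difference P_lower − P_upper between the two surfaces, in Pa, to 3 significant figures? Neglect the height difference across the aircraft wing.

Bernoulli (same height): P_lower − P_upper = ½ρ(v_upper² − v_lower²).
ΔP = ½·1.28·(97.6² − 77.8²) = 2220 Pa.

ΔP ≈ 2220 Pa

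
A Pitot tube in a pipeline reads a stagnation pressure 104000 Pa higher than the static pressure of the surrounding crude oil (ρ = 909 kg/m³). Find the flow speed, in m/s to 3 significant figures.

Bernoulli between the free stream and the stagnation point: ½ρv² = P_stag − P_static.
v = √(2ΔP/ρ) = √(2·104000/909) = 15.1 m/s.

v ≈ 15.1 m/s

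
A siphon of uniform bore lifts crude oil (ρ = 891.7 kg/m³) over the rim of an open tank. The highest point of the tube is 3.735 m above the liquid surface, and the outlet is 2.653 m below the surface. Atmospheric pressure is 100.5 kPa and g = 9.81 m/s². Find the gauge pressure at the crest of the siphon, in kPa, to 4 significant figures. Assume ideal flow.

P_gauge ≈ -55.88 kPa

Bernoulli surface→outlet gives ½v² = g·h_out, so v = √(2·9.81·2.653) = 7.215 m/s.
The bore is uniform, so the speed at the crest is the same v. Bernoulli surface→crest: P_atm = P_top + ½ρv² + ρg·h_top.
P_top = 100500 − ½·891.7·7.215² − 891.7·9.81·3.735 = 44620 Pa. So P_gauge = P_top − P_atm = -55880 Pa.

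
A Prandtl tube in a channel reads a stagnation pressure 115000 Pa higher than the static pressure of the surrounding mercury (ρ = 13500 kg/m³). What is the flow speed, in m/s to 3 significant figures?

v = 4.13 m/s

Bernoulli between the free stream and the stagnation point: ½ρv² = P_stag − P_static.
v = √(2ΔP/ρ) = √(2·115000/13500) = 4.13 m/s.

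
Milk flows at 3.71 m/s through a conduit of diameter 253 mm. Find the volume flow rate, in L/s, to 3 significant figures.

Q ≈ 187 L/s

Q = A·v = 0.0503 m² × 3.71 m/s = 0.187 m³/s.
Converting: 0.187 m³/s × 1000 = 187 L/s.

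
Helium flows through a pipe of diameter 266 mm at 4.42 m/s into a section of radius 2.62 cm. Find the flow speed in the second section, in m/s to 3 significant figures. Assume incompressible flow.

By continuity, v₂ = v₁·A₁/A₂ = 4.42·(556/21.6) = 114 m/s.

v₂ = 114 m/s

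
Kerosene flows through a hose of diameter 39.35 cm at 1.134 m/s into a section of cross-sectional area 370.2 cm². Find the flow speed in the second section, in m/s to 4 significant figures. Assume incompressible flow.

Mass conservation (A₁v₁ = A₂v₂) gives v₂ = 1.134 × 1216/370.2 = 3.725 m/s.

v₂ = 3.725 m/s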